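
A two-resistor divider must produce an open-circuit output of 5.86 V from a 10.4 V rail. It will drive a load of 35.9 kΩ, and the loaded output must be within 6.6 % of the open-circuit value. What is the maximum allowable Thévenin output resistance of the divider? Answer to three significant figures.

Loading drop = R_th/(R_th + R_L) ≤ 0.0660, so R_th ≤ R_L · ε/(1−ε) = 35.9 kΩ × 0.0660/0.9340 = 2.54 kΩ.
(Any R1, R2 with R2/(R1+R2) = 0.563 and R1‖R2 ≤ 2.54 kΩ will meet the spec.)

R_th ≤ 2.54 kΩ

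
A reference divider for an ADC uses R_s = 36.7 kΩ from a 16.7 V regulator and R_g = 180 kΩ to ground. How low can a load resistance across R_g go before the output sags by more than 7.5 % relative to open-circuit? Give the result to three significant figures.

R_L(min) ≈ 376 kΩ

Output resistance R_th = R_s‖R_g = (36.7 × 180)/216.7 = 30.48 kΩ.
The fractional drop is R_th/(R_th + R_L); requiring this ≤ 0.0750 gives R_L ≥ R_th(1/0.0750 − 1) = 30.48 × 12.33 = 376 kΩ.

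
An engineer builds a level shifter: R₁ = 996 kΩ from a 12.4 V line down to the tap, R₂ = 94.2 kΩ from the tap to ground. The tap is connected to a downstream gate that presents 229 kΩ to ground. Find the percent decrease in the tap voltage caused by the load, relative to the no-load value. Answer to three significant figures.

Unloaded V = 12.4 × 94.2/1090 = 1.071 V.
Loaded: R₂‖R_L = 66.74 kΩ, giving V = 12.4 × 66.74/1063 = 0.7788 V.
Drop = (1.071 − 0.7788) / 1.071 = 27.3 %.

27.3 %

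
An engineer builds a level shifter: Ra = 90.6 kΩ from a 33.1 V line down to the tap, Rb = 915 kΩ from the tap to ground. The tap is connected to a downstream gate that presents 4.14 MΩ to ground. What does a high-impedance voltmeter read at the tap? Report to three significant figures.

The load sits in parallel with Rb: Rb‖R_L = (915 × 4140) / (915 + 4140) = 749.4 kΩ.
V_out = 33.1 × 749.4 / (90.6 + 749.4) = 33.1 × 749.4/840.0 = 29.5 V.

V_out ≈ 29.5 V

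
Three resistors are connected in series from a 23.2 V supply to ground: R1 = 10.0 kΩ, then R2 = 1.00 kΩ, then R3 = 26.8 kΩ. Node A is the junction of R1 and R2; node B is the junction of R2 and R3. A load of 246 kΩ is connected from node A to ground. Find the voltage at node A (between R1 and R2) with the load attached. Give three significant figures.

V ≈ 16.6 V

Below node A the series string R2+R3 = 27.80 kΩ sits in parallel with the 246 kΩ load: 24.98 kΩ.
V_A = 23.2 × 24.98/(10.0 + 24.98) = 16.6 V.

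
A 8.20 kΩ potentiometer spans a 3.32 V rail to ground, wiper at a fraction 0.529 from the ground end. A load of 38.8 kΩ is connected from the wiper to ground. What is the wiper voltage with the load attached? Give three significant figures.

The wiper splits the pot into (1−α)R = 3.862 kΩ above and αR = 4.338 kΩ below.
Lower section ‖ load = 3.902 kΩ.
V_wiper = 3.32 × 3.902/(3.862 + 3.902) = 1.67 V.

V ≈ 1.67 V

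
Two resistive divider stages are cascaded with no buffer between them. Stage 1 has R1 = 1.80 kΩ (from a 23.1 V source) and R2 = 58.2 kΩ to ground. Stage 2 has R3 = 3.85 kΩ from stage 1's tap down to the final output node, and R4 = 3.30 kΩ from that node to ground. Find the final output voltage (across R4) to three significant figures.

V_out ≈ 8.31 V

Stage 2 presents R3+R4 = 7.150 kΩ as a load on stage 1's tap.
Stage 1's lower leg becomes R2‖(R3+R4) = 6.368 kΩ, so V_mid = 23.1 × 6.368/8.168 = 18.01 V.
Stage 2 is itself unloaded: V_out = V_mid × R4/(R3+R4) = 18.01 × 3.30/7.150 = 8.31 V.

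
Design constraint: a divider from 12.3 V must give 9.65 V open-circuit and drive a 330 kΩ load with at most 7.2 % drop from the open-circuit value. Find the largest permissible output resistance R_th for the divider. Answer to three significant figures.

Loading drop = R_th/(R_th + R_L) ≤ 0.0720, so R_th ≤ R_L · ε/(1−ε) = 330 kΩ × 0.0720/0.9280 = 25.6 kΩ.
(Any R1, R2 with R2/(R1+R2) = 0.785 and R1‖R2 ≤ 25.6 kΩ will meet the spec.)

R_th ≤ 25.6 kΩ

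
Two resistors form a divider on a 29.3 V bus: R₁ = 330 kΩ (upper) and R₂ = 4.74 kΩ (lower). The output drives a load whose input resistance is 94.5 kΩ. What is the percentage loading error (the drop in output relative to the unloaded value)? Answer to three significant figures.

The divider's output (Thévenin) resistance is R₁‖R₂ = 4.673 kΩ.
Fractional drop under load = R_th/(R_th + R_L) = 4.673 / (4.673 + 94.5) = 0.04712.
So the output falls by 4.71 %.

4.71 %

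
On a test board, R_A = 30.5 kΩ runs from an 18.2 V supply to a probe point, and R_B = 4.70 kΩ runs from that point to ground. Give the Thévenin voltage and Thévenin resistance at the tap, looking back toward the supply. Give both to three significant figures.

V_th is the open-circuit tap voltage: 18.2 × 4.70/(30.5 + 4.70) = 2.43 V.
With the supply zeroed, R_A and R_B appear in parallel from the tap: R_th = R_A‖R_B = (30.5 × 4.70)/35.20 = 4.07 kΩ.

V_th = 2.43 V, R_th = 4.07 kΩ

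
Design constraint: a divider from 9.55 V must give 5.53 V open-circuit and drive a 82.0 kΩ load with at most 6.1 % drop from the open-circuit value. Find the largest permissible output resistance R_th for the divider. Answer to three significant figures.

Loading drop = R_th/(R_th + R_L) ≤ 0.0610, so R_th ≤ R_L · ε/(1−ε) = 82.0 kΩ × 0.0610/0.9390 = 5.33 kΩ.
(Any R1, R2 with R2/(R1+R2) = 0.579 and R1‖R2 ≤ 5.33 kΩ will meet the spec.)

R_th ≤ 5.33 kΩ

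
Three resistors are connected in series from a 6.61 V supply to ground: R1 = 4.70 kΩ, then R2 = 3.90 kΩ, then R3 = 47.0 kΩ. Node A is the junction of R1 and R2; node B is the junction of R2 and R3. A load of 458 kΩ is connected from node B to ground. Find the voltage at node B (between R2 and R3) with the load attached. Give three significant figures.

At node B, R3 is in parallel with the load: R3‖R_L = 42.63 kΩ.
Below node A the resistance is R2 + (R3‖R_L) = 46.53 kΩ, so V_A = 6.61 × 46.53/51.23 = 6.004 V.
Then V_B = V_A × (R3‖R_L)/(R2 + R3‖R_L) = 6.004 × 42.63/46.53 = 5.50 V.

V ≈ 5.50 V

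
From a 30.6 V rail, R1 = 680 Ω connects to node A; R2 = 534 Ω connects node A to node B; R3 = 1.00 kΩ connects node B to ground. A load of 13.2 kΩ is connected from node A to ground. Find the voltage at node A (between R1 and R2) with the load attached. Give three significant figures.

Below node A the series string R2+R3 = 1534 Ω sits in parallel with the 13200 Ω load: 1374 Ω.
V_A = 30.6 × 1374/(680 + 1374) = 20.5 V.

V ≈ 20.5 V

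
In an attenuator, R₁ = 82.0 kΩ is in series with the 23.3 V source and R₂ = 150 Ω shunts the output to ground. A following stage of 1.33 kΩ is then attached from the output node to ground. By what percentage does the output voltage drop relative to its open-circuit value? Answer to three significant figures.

The divider's output (Thévenin) resistance is R₁‖R₂ = 149.7 Ω.
Fractional drop under load = R_th/(R_th + R_L) = 149.7 / (149.7 + 1330) = 0.1012.
So the output falls by 10.1 %.

10.1 %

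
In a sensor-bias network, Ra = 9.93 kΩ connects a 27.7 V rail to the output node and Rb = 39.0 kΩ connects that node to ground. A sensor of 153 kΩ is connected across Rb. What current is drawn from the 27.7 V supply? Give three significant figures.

Rb‖R_L = 31.08 kΩ, so the source sees Ra + Rb‖R_L = 41.01 kΩ.
I = 27.7 V / 41.01 kΩ = 0.675 mA.

I ≈ 0.675 mA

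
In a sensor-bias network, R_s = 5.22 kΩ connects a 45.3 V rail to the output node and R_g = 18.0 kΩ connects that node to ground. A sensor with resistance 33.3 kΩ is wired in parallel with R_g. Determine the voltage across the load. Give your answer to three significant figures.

V_out ≈ 31.3 V

The load sits in parallel with R_g: R_g‖R_L = (18.0 × 33.3) / (18.0 + 33.3) = 11.68 kΩ.
V_out = 45.3 × 11.68 / (5.22 + 11.68) = 45.3 × 11.68/16.90 = 31.3 V.
(Unloaded it would have been 35.1 V.)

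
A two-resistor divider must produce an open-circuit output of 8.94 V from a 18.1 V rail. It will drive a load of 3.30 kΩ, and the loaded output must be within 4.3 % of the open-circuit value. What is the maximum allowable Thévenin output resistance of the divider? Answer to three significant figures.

R_th ≤ 148 Ω

Loading drop = R_th/(R_th + R_L) ≤ 0.0430, so R_th ≤ R_L · ε/(1−ε) = 3.30 kΩ × 0.0430/0.9570 = 148 Ω.
(Any R1, R2 with R2/(R1+R2) = 0.494 and R1‖R2 ≤ 148 Ω will meet the spec.)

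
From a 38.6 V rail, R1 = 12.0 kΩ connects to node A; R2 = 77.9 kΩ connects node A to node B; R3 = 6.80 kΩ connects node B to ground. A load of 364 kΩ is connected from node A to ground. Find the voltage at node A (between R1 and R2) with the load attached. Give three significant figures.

Below node A the series string R2+R3 = 84.70 kΩ sits in parallel with the 364 kΩ load: 68.71 kΩ.
V_A = 38.6 × 68.71/(12.0 + 68.71) = 32.9 V.

V ≈ 32.9 V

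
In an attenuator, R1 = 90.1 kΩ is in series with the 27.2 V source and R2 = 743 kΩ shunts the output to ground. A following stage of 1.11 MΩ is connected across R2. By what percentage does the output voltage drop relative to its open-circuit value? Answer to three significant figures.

The divider's output (Thévenin) resistance is R1‖R2 = 80.36 kΩ.
Fractional drop under load = R_th/(R_th + R_L) = 80.36 / (80.36 + 1110) = 0.06751.
So the output falls by 6.75 %.

6.75 %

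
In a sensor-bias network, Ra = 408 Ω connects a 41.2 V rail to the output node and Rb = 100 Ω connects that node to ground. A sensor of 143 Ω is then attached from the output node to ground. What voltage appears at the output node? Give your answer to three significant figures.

V_out ≈ 5.19 V

The load sits in parallel with Rb: Rb‖R_L = (100 × 143) / (100 + 143) = 58.85 Ω.
V_out = 41.2 × 58.85 / (408 + 58.85) = 41.2 × 58.85/466.8 = 5.19 V.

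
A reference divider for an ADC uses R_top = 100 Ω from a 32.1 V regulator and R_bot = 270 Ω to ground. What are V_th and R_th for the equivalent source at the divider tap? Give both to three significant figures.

V_th = 23.4 V, R_th = 73.0 Ω

V_th is the open-circuit tap voltage: 32.1 × 270/(100 + 270) = 23.4 V.
With the supply zeroed, R_top and R_bot appear in parallel from the tap: R_th = R_top‖R_bot = (100 × 270)/370.0 = 73.0 Ω.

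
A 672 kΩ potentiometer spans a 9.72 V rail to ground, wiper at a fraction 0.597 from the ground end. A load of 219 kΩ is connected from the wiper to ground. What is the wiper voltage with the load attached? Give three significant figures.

The wiper splits the pot into (1−α)R = 270.8 kΩ above and αR = 401.2 kΩ below.
Lower section ‖ load = 141.7 kΩ.
V_wiper = 9.72 × 141.7/(270.8 + 141.7) = 3.34 V.

V ≈ 3.34 V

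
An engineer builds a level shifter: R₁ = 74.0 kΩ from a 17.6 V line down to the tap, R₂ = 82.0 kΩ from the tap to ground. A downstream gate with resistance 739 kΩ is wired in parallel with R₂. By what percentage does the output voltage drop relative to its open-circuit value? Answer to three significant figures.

5.00 %

The divider's output (Thévenin) resistance is R₁‖R₂ = 38.90 kΩ.
Fractional drop under load = R_th/(R_th + R_L) = 38.90 / (38.90 + 739) = 0.05000.
So the output falls by 5.00 %.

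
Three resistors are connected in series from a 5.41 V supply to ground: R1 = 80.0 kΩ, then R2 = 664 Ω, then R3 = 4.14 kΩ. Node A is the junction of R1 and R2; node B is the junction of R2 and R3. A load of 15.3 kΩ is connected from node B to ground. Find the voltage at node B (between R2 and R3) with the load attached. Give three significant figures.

At node B, R3 is in parallel with the load: R3‖R_L = 3258 Ω.
Below node A the resistance is R2 + (R3‖R_L) = 3922 Ω, so V_A = 5.41 × 3922/83920 = 0.2529 V.
Then V_B = V_A × (R3‖R_L)/(R2 + R3‖R_L) = 0.2529 × 3258/3922 = 0.210 V.

V ≈ 0.210 V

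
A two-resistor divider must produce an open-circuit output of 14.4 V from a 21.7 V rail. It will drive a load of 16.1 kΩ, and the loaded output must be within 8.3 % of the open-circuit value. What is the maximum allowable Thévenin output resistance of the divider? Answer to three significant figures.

R_th ≤ 1.46 kΩ

Loading drop = R_th/(R_th + R_L) ≤ 0.0830, so R_th ≤ R_L · ε/(1−ε) = 16.1 kΩ × 0.0830/0.9170 = 1.46 kΩ.
(Any R1, R2 with R2/(R1+R2) = 0.664 and R1‖R2 ≤ 1.46 kΩ will meet the spec.)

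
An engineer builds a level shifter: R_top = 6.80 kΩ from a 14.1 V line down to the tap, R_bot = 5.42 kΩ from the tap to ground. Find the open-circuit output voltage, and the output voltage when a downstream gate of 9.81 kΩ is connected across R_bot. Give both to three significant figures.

Unloaded: 6.25 V; loaded: 4.78 V

Open-circuit: V = 14.1 × 5.42/(6.80 + 5.42) = 6.25 V.
With the load, R_bot becomes R_bot‖R_L = 3.491 kΩ, so V = 14.1 × 3.491/10.29 = 4.78 V.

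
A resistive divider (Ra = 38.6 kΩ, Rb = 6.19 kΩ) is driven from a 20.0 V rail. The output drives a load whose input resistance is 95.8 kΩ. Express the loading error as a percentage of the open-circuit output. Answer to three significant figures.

5.27 %

The divider's output (Thévenin) resistance is Ra‖Rb = 5.335 kΩ.
Fractional drop under load = R_th/(R_th + R_L) = 5.335 / (5.335 + 95.8) = 0.05275.
So the output falls by 5.27 %.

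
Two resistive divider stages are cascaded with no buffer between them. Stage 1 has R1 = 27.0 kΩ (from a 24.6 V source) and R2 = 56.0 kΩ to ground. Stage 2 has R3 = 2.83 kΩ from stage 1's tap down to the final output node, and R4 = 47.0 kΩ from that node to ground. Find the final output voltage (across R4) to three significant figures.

Stage 2 presents R3+R4 = 49.83 kΩ as a load on stage 1's tap.
Stage 1's lower leg becomes R2‖(R3+R4) = 26.37 kΩ, so V_mid = 24.6 × 26.37/53.37 = 12.15 V.
Stage 2 is itself unloaded: V_out = V_mid × R4/(R3+R4) = 12.15 × 47.0/49.83 = 11.5 V.

V_out ≈ 11.5 V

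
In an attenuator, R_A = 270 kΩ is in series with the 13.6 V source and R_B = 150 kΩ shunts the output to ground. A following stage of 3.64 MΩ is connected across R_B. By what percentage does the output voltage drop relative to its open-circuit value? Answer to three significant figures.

The divider's output (Thévenin) resistance is R_A‖R_B = 96.43 kΩ.
Fractional drop under load = R_th/(R_th + R_L) = 96.43 / (96.43 + 3640) = 0.02581.
So the output falls by 2.58 %.

2.58 %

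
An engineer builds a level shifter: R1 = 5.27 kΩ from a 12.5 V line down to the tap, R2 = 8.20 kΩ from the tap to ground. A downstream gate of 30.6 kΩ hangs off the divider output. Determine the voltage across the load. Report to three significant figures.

The load sits in parallel with R2: R2‖R_L = (8.20 × 30.6) / (8.20 + 30.6) = 6.467 kΩ.
V_out = 12.5 × 6.467 / (5.27 + 6.467) = 12.5 × 6.467/11.74 = 6.89 V.

V_out ≈ 6.89 V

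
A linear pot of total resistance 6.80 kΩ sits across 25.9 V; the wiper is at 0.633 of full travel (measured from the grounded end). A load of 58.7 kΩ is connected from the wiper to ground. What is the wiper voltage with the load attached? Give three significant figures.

The wiper splits the pot into (1−α)R = 2.496 kΩ above and αR = 4.304 kΩ below.
Lower section ‖ load = 4.010 kΩ.
V_wiper = 25.9 × 4.010/(2.496 + 4.010) = 16.0 V.

V ≈ 16.0 V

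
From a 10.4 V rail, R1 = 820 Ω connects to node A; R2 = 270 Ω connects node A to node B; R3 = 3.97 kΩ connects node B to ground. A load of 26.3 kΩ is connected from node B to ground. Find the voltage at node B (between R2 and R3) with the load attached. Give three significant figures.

At node B, R3 is in parallel with the load: R3‖R_L = 3449 Ω.
Below node A the resistance is R2 + (R3‖R_L) = 3719 Ω, so V_A = 10.4 × 3719/4539 = 8.521 V.
Then V_B = V_A × (R3‖R_L)/(R2 + R3‖R_L) = 8.521 × 3449/3719 = 7.90 V.

V ≈ 7.90 V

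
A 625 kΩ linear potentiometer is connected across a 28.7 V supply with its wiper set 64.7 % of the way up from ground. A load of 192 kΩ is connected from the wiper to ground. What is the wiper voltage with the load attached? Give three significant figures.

The wiper splits the pot into (1−α)R = 220.6 kΩ above and αR = 404.4 kΩ below.
Lower section ‖ load = 130.2 kΩ.
V_wiper = 28.7 × 130.2/(220.6 + 130.2) = 10.7 V.

V ≈ 10.7 V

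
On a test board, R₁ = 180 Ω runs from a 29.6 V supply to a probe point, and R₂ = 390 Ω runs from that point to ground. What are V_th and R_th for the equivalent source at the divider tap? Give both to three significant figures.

V_th is the open-circuit tap voltage: 29.6 × 390/(180 + 390) = 20.3 V.
With the supply zeroed, R₁ and R₂ appear in parallel from the tap: R_th = R₁‖R₂ = (180 × 390)/570.0 = 123 Ω.

V_th = 20.3 V, R_th = 123 Ω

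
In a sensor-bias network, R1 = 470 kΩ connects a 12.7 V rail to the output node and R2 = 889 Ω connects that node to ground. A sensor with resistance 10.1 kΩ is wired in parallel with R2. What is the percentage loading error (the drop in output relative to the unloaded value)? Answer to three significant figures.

The divider's output (Thévenin) resistance is R1‖R2 = 887.3 Ω.
Fractional drop under load = R_th/(R_th + R_L) = 887.3 / (887.3 + 10100) = 0.08076.
So the output falls by 8.08 %.

8.08 %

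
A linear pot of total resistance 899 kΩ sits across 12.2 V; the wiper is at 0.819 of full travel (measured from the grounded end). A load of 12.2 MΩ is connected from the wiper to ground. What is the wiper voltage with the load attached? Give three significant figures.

The wiper splits the pot into (1−α)R = 162.7 kΩ above and αR = 736.3 kΩ below.
Lower section ‖ load = 694.4 kΩ.
V_wiper = 12.2 × 694.4/(162.7 + 694.4) = 9.88 V.

V ≈ 9.88 V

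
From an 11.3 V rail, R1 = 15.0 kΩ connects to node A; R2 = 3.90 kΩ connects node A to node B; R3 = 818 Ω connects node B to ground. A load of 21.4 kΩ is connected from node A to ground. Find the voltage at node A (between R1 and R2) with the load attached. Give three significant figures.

V ≈ 2.32 V

Below node A the series string R2+R3 = 4718 Ω sits in parallel with the 21400 Ω load: 3866 Ω.
V_A = 11.3 × 3866/(15000 + 3866) = 2.32 V.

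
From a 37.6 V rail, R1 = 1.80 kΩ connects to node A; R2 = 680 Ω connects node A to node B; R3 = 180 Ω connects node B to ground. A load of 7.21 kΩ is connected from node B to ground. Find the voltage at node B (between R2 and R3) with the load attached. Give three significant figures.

V ≈ 2.49 V

At node B, R3 is in parallel with the load: R3‖R_L = 175.6 Ω.
Below node A the resistance is R2 + (R3‖R_L) = 855.6 Ω, so V_A = 37.6 × 855.6/2656 = 12.11 V.
Then V_B = V_A × (R3‖R_L)/(R2 + R3‖R_L) = 12.11 × 175.6/855.6 = 2.49 V.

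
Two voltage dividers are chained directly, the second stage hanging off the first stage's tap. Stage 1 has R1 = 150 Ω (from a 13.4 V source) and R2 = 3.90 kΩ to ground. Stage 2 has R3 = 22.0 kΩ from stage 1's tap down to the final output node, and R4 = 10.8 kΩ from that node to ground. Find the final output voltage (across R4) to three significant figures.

Stage 2 presents R3+R4 = 32800 Ω as a load on stage 1's tap.
Stage 1's lower leg becomes R2‖(R3+R4) = 3486 Ω, so V_mid = 13.4 × 3486/3636 = 12.85 V.
Stage 2 is itself unloaded: V_out = V_mid × R4/(R3+R4) = 12.85 × 10800/32800 = 4.23 V.

V_out ≈ 4.23 V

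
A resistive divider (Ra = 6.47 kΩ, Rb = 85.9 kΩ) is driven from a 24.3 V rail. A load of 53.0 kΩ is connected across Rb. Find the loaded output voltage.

V_out ≈ 20.3 V

The load sits in parallel with Rb: Rb‖R_L = (85.9 × 53.0) / (85.9 + 53.0) = 32.78 kΩ.
V_out = 24.3 × 32.78 / (6.47 + 32.78) = 24.3 × 32.78/39.25 = 20.3 V.
(Unloaded it would have been 22.6 V.)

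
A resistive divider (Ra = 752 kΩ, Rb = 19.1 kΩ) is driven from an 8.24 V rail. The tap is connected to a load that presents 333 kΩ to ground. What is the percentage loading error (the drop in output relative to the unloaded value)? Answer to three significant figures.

The divider's output (Thévenin) resistance is Ra‖Rb = 18.63 kΩ.
Fractional drop under load = R_th/(R_th + R_L) = 18.63 / (18.63 + 333) = 0.05297.
So the output falls by 5.30 %.

5.30 %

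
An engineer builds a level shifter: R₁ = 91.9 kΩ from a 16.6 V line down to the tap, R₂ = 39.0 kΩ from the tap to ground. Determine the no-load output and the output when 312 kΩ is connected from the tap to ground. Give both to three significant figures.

Open-circuit: V = 16.6 × 39.0/(91.9 + 39.0) = 4.95 V.
With the load, R₂ becomes R₂‖R_L = 34.67 kΩ, so V = 16.6 × 34.67/126.6 = 4.55 V.

Unloaded: 4.95 V; loaded: 4.55 V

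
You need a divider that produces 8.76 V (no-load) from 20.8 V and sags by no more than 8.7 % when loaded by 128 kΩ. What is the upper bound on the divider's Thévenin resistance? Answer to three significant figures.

R_th ≤ 12.2 kΩ

Loading drop = R_th/(R_th + R_L) ≤ 0.0870, so R_th ≤ R_L · ε/(1−ε) = 128 kΩ × 0.0870/0.9130 = 12.2 kΩ.
(Any R1, R2 with R2/(R1+R2) = 0.421 and R1‖R2 ≤ 12.2 kΩ will meet the spec.)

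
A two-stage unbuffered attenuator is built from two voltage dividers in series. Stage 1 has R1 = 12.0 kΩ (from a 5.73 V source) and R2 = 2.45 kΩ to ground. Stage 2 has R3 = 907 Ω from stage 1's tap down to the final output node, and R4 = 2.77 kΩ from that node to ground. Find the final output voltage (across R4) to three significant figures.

Stage 2 presents R3+R4 = 3677 Ω as a load on stage 1's tap.
Stage 1's lower leg becomes R2‖(R3+R4) = 1470 Ω, so V_mid = 5.73 × 1470/13470 = 0.6254 V.
Stage 2 is itself unloaded: V_out = V_mid × R4/(R3+R4) = 0.6254 × 2770/3677 = 0.471 V.

V_out ≈ 0.471 V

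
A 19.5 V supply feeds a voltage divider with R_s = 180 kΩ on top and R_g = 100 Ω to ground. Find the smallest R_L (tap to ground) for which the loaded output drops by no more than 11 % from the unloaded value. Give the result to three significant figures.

R_L(min) ≈ 809 Ω

Output resistance R_th = R_s‖R_g = (180000 × 100)/180100 = 99.94 Ω.
The fractional drop is R_th/(R_th + R_L); requiring this ≤ 0.110 gives R_L ≥ R_th(1/0.110 − 1) = 99.94 × 8.091 = 809 Ω.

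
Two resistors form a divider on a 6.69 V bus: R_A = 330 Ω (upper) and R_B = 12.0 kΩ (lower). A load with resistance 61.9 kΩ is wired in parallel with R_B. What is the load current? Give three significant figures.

R_B‖R_L = 10050 Ω; V_out = 6.69 × 10050/10380 = 6.477 V.
I_L = V_out / R_L = 6.477 / 61.9 kΩ = 0.105 mA.

I_L ≈ 0.105 mA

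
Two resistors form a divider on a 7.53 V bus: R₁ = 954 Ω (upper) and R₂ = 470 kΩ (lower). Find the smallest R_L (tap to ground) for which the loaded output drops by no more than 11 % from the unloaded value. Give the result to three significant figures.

Output resistance R_th = R₁‖R₂ = (954 × 470000)/471000 = 952.1 Ω.
The fractional drop is R_th/(R_th + R_L); requiring this ≤ 0.110 gives R_L ≥ R_th(1/0.110 − 1) = 952.1 × 8.091 = 7.70 kΩ.

R_L(min) ≈ 7.70 kΩ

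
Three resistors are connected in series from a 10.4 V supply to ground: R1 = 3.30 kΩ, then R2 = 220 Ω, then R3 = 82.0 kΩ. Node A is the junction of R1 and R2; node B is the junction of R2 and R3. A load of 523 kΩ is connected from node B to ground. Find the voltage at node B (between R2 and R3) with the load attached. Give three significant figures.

At node B, R3 is in parallel with the load: R3‖R_L = 70890 Ω.
Below node A the resistance is R2 + (R3‖R_L) = 71110 Ω, so V_A = 10.4 × 71110/74410 = 9.939 V.
Then V_B = V_A × (R3‖R_L)/(R2 + R3‖R_L) = 9.939 × 70890/71110 = 9.91 V.

V ≈ 9.91 V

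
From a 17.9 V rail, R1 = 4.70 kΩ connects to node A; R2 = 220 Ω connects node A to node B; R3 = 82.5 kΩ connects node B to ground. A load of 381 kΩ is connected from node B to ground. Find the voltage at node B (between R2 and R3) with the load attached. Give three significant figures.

V ≈ 16.7 V

At node B, R3 is in parallel with the load: R3‖R_L = 67820 Ω.
Below node A the resistance is R2 + (R3‖R_L) = 68040 Ω, so V_A = 17.9 × 68040/72740 = 16.74 V.
Then V_B = V_A × (R3‖R_L)/(R2 + R3‖R_L) = 16.74 × 67820/68040 = 16.7 V.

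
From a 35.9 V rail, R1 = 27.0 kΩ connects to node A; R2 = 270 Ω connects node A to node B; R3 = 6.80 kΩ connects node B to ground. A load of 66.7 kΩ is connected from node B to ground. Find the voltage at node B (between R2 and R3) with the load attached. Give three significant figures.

At node B, R3 is in parallel with the load: R3‖R_L = 6171 Ω.
Below node A the resistance is R2 + (R3‖R_L) = 6441 Ω, so V_A = 35.9 × 6441/33440 = 6.915 V.
Then V_B = V_A × (R3‖R_L)/(R2 + R3‖R_L) = 6.915 × 6171/6441 = 6.62 V.

V ≈ 6.62 V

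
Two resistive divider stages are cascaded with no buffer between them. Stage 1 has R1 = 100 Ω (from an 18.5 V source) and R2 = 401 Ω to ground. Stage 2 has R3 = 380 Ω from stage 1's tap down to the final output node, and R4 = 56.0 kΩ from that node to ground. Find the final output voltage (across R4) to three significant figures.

V_out ≈ 14.7 V

Stage 2 presents R3+R4 = 56380 Ω as a load on stage 1's tap.
Stage 1's lower leg becomes R2‖(R3+R4) = 398.2 Ω, so V_mid = 18.5 × 398.2/498.2 = 14.79 V.
Stage 2 is itself unloaded: V_out = V_mid × R4/(R3+R4) = 14.79 × 56000/56380 = 14.7 V.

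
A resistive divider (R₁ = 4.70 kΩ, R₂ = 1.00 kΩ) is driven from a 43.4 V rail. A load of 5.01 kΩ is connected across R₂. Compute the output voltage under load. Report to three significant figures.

V_out ≈ 6.54 V

The load sits in parallel with R₂: R₂‖R_L = (1.00 × 5.01) / (1.00 + 5.01) = 0.8336 kΩ.
V_out = 43.4 × 0.8336 / (4.70 + 0.8336) = 43.4 × 0.8336/5.534 = 6.54 V.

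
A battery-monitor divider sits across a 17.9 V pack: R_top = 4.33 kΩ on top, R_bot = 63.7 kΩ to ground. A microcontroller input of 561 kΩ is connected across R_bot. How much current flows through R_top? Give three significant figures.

R_bot‖R_L = 57.20 kΩ, so the source sees R_top + R_bot‖R_L = 61.53 kΩ.
I = 17.9 V / 61.53 kΩ = 0.291 mA.

I ≈ 0.291 mA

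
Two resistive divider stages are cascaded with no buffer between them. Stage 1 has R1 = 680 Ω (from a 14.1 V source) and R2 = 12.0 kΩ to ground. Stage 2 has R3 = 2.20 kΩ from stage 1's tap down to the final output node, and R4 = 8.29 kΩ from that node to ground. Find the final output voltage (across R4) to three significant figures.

V_out ≈ 9.94 V

Stage 2 presents R3+R4 = 10490 Ω as a load on stage 1's tap.
Stage 1's lower leg becomes R2‖(R3+R4) = 5597 Ω, so V_mid = 14.1 × 5597/6277 = 12.57 V.
Stage 2 is itself unloaded: V_out = V_mid × R4/(R3+R4) = 12.57 × 8290/10490 = 9.94 V.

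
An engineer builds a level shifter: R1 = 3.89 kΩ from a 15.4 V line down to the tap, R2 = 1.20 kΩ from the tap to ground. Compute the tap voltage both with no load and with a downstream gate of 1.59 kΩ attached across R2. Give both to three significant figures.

Open-circuit: V = 15.4 × 1.20/(3.89 + 1.20) = 3.63 V.
With the load, R2 becomes R2‖R_L = 0.6839 kΩ, so V = 15.4 × 0.6839/4.574 = 2.30 V.

Unloaded: 3.63 V; loaded: 2.30 V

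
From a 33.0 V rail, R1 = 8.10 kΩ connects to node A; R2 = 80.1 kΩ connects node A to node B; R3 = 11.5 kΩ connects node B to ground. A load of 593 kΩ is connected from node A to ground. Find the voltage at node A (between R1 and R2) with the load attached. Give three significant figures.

Below node A the series string R2+R3 = 91.60 kΩ sits in parallel with the 593 kΩ load: 79.34 kΩ.
V_A = 33.0 × 79.34/(8.10 + 79.34) = 29.9 V.

V ≈ 29.9 V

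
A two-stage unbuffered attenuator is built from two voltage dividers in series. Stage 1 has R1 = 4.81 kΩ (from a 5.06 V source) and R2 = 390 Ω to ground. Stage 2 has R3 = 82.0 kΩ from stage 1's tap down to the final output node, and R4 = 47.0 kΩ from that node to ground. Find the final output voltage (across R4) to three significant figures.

Stage 2 presents R3+R4 = 129000 Ω as a load on stage 1's tap.
Stage 1's lower leg becomes R2‖(R3+R4) = 388.8 Ω, so V_mid = 5.06 × 388.8/5199 = 0.3784 V.
Stage 2 is itself unloaded: V_out = V_mid × R4/(R3+R4) = 0.3784 × 47000/129000 = 0.138 V.

V_out ≈ 0.138 V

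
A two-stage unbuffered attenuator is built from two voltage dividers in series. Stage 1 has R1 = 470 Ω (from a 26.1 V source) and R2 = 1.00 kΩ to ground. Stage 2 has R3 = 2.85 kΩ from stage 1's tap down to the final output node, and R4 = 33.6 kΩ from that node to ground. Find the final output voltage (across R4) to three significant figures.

V_out ≈ 16.2 V

Stage 2 presents R3+R4 = 36450 Ω as a load on stage 1's tap.
Stage 1's lower leg becomes R2‖(R3+R4) = 973.3 Ω, so V_mid = 26.1 × 973.3/1443 = 17.60 V.
Stage 2 is itself unloaded: V_out = V_mid × R4/(R3+R4) = 17.60 × 33600/36450 = 16.2 V.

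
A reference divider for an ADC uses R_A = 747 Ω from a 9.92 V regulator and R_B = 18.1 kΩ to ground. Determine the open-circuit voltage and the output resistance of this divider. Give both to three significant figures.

V_th is the open-circuit tap voltage: 9.92 × 18100/(747 + 18100) = 9.53 V.
With the supply zeroed, R_A and R_B appear in parallel from the tap: R_th = R_A‖R_B = (747 × 18100)/18850 = 717 Ω.

V_th = 9.53 V, R_th = 717 Ω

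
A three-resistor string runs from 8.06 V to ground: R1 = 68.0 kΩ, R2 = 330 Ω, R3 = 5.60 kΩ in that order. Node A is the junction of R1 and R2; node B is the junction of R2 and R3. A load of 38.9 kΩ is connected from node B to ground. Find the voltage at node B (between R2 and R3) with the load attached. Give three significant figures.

At node B, R3 is in parallel with the load: R3‖R_L = 4895 Ω.
Below node A the resistance is R2 + (R3‖R_L) = 5225 Ω, so V_A = 8.06 × 5225/73230 = 0.5752 V.
Then V_B = V_A × (R3‖R_L)/(R2 + R3‖R_L) = 0.5752 × 4895/5225 = 0.539 V.

V ≈ 0.539 V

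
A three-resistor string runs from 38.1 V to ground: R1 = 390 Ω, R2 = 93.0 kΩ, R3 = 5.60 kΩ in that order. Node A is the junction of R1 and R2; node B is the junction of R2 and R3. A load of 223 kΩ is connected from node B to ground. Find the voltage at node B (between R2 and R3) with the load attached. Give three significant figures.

At node B, R3 is in parallel with the load: R3‖R_L = 5463 Ω.
Below node A the resistance is R2 + (R3‖R_L) = 98460 Ω, so V_A = 38.1 × 98460/98850 = 37.95 V.
Then V_B = V_A × (R3‖R_L)/(R2 + R3‖R_L) = 37.95 × 5463/98460 = 2.11 V.

V ≈ 2.11 V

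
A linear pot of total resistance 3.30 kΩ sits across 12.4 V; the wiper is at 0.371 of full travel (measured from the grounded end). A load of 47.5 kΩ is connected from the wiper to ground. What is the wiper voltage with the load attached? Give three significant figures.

The wiper splits the pot into (1−α)R = 2.076 kΩ above and αR = 1.224 kΩ below.
Lower section ‖ load = 1.194 kΩ.
V_wiper = 12.4 × 1.194/(2.076 + 1.194) = 4.53 V.

V ≈ 4.53 V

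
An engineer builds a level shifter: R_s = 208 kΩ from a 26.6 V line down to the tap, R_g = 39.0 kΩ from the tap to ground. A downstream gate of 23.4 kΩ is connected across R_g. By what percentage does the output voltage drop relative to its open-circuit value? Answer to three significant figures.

58.4 %

Unloaded V = 26.6 × 39.0/247.0 = 4.200 V.
Loaded: R_g‖R_L = 14.62 kΩ, giving V = 26.6 × 14.62/222.6 = 1.747 V.
Drop = (4.200 − 1.747) / 4.200 = 58.4 %.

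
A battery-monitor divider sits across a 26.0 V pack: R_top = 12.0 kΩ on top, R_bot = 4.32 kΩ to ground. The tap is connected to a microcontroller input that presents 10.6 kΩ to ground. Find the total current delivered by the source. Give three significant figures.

R_bot‖R_L = 3.069 kΩ, so the source sees R_top + R_bot‖R_L = 15.07 kΩ.
I = 26.0 V / 15.07 kΩ = 1.73 mA.

I ≈ 1.73 mA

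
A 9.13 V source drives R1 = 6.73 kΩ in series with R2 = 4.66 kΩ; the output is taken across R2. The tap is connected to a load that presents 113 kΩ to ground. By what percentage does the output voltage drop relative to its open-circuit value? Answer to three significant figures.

The divider's output (Thévenin) resistance is R1‖R2 = 2.753 kΩ.
Fractional drop under load = R_th/(R_th + R_L) = 2.753 / (2.753 + 113) = 0.02379.
So the output falls by 2.38 %.

2.38 %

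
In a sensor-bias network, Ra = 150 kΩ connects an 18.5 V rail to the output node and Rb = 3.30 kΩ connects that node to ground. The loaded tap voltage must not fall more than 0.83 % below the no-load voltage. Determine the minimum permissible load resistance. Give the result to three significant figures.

Output resistance R_th = Ra‖Rb = (150 × 3.30)/153.3 = 3.229 kΩ.
The fractional drop is R_th/(R_th + R_L); requiring this ≤ 0.00830 gives R_L ≥ R_th(1/0.00830 − 1) = 3.229 × 119.5 = 386 kΩ.

R_L(min) ≈ 386 kΩ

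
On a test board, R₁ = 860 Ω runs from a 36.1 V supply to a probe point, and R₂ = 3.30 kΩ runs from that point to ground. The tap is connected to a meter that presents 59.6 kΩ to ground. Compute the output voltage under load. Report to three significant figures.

V_out ≈ 28.3 V

The load sits in parallel with R₂: R₂‖R_L = (3300 × 59600) / (3300 + 59600) = 3127 Ω.
V_out = 36.1 × 3127 / (860 + 3127) = 36.1 × 3127/3987 = 28.3 V.
(Unloaded it would have been 28.6 V.)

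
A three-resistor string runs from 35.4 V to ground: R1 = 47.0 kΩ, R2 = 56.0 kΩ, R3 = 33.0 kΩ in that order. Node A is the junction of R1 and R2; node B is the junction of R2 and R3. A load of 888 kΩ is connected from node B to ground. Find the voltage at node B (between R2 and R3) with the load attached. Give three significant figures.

At node B, R3 is in parallel with the load: R3‖R_L = 31.82 kΩ.
Below node A the resistance is R2 + (R3‖R_L) = 87.82 kΩ, so V_A = 35.4 × 87.82/134.8 = 23.06 V.
Then V_B = V_A × (R3‖R_L)/(R2 + R3‖R_L) = 23.06 × 31.82/87.82 = 8.35 V.

V ≈ 8.35 V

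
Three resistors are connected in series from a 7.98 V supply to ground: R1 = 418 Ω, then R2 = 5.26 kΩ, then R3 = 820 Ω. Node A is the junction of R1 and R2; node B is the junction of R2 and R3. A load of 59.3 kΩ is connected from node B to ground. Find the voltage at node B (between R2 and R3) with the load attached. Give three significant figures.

V ≈ 0.995 V

At node B, R3 is in parallel with the load: R3‖R_L = 808.8 Ω.
Below node A the resistance is R2 + (R3‖R_L) = 6069 Ω, so V_A = 7.98 × 6069/6487 = 7.466 V.
Then V_B = V_A × (R3‖R_L)/(R2 + R3‖R_L) = 7.466 × 808.8/6069 = 0.995 V.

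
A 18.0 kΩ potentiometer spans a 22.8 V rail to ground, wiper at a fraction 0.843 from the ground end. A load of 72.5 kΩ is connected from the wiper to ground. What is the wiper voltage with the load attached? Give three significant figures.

V ≈ 18.6 V

The wiper splits the pot into (1−α)R = 2.826 kΩ above and αR = 15.17 kΩ below.
Lower section ‖ load = 12.55 kΩ.
V_wiper = 22.8 × 12.55/(2.826 + 12.55) = 18.6 V.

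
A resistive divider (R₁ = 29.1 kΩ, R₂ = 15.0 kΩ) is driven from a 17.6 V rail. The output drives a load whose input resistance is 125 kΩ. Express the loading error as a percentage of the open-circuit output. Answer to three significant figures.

The divider's output (Thévenin) resistance is R₁‖R₂ = 9.898 kΩ.
Fractional drop under load = R_th/(R_th + R_L) = 9.898 / (9.898 + 125) = 0.07337.
So the output falls by 7.34 %.

7.34 %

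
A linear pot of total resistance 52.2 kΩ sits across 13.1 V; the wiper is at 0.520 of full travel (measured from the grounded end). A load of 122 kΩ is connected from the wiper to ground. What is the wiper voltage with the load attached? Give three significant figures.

The wiper splits the pot into (1−α)R = 25.06 kΩ above and αR = 27.14 kΩ below.
Lower section ‖ load = 22.20 kΩ.
V_wiper = 13.1 × 22.20/(25.06 + 22.20) = 6.15 V.

V ≈ 6.15 V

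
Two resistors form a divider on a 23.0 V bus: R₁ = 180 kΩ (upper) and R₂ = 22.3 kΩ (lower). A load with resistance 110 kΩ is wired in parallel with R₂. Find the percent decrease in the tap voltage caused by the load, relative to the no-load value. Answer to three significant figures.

15.3 %

The divider's output (Thévenin) resistance is R₁‖R₂ = 19.84 kΩ.
Fractional drop under load = R_th/(R_th + R_L) = 19.84 / (19.84 + 110) = 0.1528.
So the output falls by 15.3 %.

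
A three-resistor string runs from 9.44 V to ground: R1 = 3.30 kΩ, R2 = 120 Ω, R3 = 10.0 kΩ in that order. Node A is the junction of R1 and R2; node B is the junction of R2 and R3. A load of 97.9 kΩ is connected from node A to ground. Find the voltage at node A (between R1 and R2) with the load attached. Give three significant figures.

Below node A the series string R2+R3 = 10120 Ω sits in parallel with the 97900 Ω load: 9172 Ω.
V_A = 9.44 × 9172/(3300 + 9172) = 6.94 V.

V ≈ 6.94 V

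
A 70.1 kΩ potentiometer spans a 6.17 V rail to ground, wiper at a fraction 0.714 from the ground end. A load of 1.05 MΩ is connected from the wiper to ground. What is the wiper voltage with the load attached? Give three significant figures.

The wiper splits the pot into (1−α)R = 20.05 kΩ above and αR = 50.05 kΩ below.
Lower section ‖ load = 47.77 kΩ.
V_wiper = 6.17 × 47.77/(20.05 + 47.77) = 4.35 V.

V ≈ 4.35 V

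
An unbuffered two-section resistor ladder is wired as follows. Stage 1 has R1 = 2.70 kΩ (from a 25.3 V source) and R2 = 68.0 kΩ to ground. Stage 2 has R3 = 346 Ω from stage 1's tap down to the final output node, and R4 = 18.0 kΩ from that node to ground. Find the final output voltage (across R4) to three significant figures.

V_out ≈ 20.9 V

Stage 2 presents R3+R4 = 18350 Ω as a load on stage 1's tap.
Stage 1's lower leg becomes R2‖(R3+R4) = 14450 Ω, so V_mid = 25.3 × 14450/17150 = 21.32 V.
Stage 2 is itself unloaded: V_out = V_mid × R4/(R3+R4) = 21.32 × 18000/18350 = 20.9 V.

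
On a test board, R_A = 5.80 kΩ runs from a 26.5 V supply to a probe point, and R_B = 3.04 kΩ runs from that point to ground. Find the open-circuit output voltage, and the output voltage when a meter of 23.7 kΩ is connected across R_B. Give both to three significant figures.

Open-circuit: V = 26.5 × 3.04/(5.80 + 3.04) = 9.11 V.
With the load, R_B becomes R_B‖R_L = 2.694 kΩ, so V = 26.5 × 2.694/8.494 = 8.41 V.

Unloaded: 9.11 V; loaded: 8.41 V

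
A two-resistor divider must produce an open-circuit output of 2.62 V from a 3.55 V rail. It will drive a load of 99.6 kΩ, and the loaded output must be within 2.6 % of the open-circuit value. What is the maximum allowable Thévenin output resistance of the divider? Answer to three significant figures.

Loading drop = R_th/(R_th + R_L) ≤ 0.0260, so R_th ≤ R_L · ε/(1−ε) = 99.6 kΩ × 0.0260/0.9740 = 2.66 kΩ.

R_th ≤ 2.66 kΩ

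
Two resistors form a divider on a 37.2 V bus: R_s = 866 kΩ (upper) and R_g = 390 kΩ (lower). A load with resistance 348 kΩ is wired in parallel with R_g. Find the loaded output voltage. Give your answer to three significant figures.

V_out ≈ 6.52 V

The load sits in parallel with R_g: R_g‖R_L = (390 × 348) / (390 + 348) = 183.9 kΩ.
V_out = 37.2 × 183.9 / (866 + 183.9) = 37.2 × 183.9/1050 = 6.52 V.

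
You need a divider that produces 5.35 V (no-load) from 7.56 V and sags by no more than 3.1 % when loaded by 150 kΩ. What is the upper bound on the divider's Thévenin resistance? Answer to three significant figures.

R_th ≤ 4.80 kΩ

Loading drop = R_th/(R_th + R_L) ≤ 0.0310, so R_th ≤ R_L · ε/(1−ε) = 150 kΩ × 0.0310/0.9690 = 4.80 kΩ.
(Any R1, R2 with R2/(R1+R2) = 0.708 and R1‖R2 ≤ 4.80 kΩ will meet the spec.)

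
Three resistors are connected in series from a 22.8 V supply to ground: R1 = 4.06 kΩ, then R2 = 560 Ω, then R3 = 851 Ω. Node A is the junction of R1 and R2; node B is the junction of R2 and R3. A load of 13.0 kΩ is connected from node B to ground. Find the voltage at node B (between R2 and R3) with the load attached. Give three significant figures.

V ≈ 3.36 V

At node B, R3 is in parallel with the load: R3‖R_L = 798.7 Ω.
Below node A the resistance is R2 + (R3‖R_L) = 1359 Ω, so V_A = 22.8 × 1359/5419 = 5.717 V.
Then V_B = V_A × (R3‖R_L)/(R2 + R3‖R_L) = 5.717 × 798.7/1359 = 3.36 V.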